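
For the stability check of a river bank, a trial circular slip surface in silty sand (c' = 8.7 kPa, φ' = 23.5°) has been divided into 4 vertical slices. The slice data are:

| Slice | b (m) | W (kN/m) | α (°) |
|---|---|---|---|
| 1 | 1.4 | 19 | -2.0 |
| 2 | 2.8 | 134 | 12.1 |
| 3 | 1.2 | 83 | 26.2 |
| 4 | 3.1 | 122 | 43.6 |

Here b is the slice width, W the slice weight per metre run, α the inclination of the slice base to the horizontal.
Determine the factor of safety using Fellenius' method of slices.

FS = 1.50

Ordinary method of slices: FS = Σ[c'·Δl_i + (W_i cosα_i)·tanφ'] / Σ W_i sinα_i, with Δl_i = b_i / cosα_i.
Slice 1: Δl = 1.4/cos(-2.0°) = 1.401 m; N'_1 = 19·cos(-2.0°) = 19.0; c'Δl = 12.19; W sinα = -0.7
Slice 2: Δl = 2.8/cos12.1° = 2.864 m; N'_2 = 134·cos12.1° = 131.0; c'Δl = 24.91; W sinα = 28.1
Slice 3: Δl = 1.2/cos26.2° = 1.337 m; N'_3 = 83·cos26.2° = 74.5; c'Δl = 11.64; W sinα = 36.6
Slice 4: Δl = 3.1/cos43.6° = 4.281 m; N'_4 = 122·cos43.6° = 88.3; c'Δl = 37.24; W sinα = 84.1
Σc'Δl = 86.0 kN/m; ΣN' = 312.8 kN/m; ΣW sinα = 148.2 kN/m
Resisting = 86.0 + 312.8·tan23.5° = 86.0 + 136.0 = 222.0 kN/m
FS = 222.0 / 148.2 = 1.498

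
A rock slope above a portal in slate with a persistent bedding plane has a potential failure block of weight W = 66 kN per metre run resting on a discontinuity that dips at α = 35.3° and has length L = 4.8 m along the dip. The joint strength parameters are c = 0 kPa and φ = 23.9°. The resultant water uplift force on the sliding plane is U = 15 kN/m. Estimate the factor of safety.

Resolving the block weight along and normal to the plane and applying the Mohr–Coulomb strength on the joint:
N' = W cosα − U = 66·cos35.3° − 15 = 38.9 kN/m
Driving force T = W sinα = 66·sin35.3° = 38.1 kN/m
Resisting force R = c·L + N'·tanφ = 0·4.8 + 38.9·tan23.9° = 0.0 + 17.2 = 17.2 kN/m
FS = R / T = 17.2 / 38.1 = 0.452

FS = 0.45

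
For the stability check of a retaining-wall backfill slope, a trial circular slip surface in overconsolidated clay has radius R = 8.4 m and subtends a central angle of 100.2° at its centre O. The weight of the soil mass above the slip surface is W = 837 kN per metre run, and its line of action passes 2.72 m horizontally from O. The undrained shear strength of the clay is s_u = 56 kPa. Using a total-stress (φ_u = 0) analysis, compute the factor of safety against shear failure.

Taking moments about the centre O, the resisting moment is provided by the undrained shear strength acting along the arc:
Arc length L_a = R·θ = 8.4·(100.2°·π/180) = 8.4·1.7488 = 14.69 m
M_R = s_u·L_a·R = 56·14.69·8.4 = 6910.2 kN·m/m
M_D = W·d = 837·2.72 = 2276.6 kN·m/m
FS = M_R / M_D = 6910.2 / 2276.6 = 3.035

FS = 3.04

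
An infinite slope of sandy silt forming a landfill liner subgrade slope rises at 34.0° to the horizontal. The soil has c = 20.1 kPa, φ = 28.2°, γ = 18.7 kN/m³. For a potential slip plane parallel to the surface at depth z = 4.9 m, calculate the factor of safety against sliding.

FS = 1.27

For an infinite slope with a slip plane parallel to the surface (no pore pressure): FS = [c + γz cos²β tanφ] / [γz sinβ cosβ].
γz = 18.7·4.9 = 91.63 kN/m²
Numerator = 20.1 + 91.63·cos²34.0°·tan28.2° = 20.1 + 91.63·0.6873·0.5362 = 53.868 kPa
Denominator = 91.63·sin34.0°·cos34.0° = 91.63·0.5592·0.8290 = 42.479 kPa
FS = 53.868 / 42.479 = 1.268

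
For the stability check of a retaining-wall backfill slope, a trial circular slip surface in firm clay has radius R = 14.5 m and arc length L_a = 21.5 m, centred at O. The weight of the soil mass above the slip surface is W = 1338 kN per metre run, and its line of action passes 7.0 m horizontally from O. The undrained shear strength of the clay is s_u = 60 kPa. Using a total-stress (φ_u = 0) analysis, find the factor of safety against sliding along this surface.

FS = 2.00

Taking moments about the centre O, the resisting moment is provided by the undrained shear strength acting along the arc:
M_R = s_u·L_a·R = 60·21.50·14.5 = 18705.0 kN·m/m
M_D = W·d = 1338·7.0 = 9366.0 kN·m/m
FS = M_R / M_D = 18705.0 / 9366.0 = 1.997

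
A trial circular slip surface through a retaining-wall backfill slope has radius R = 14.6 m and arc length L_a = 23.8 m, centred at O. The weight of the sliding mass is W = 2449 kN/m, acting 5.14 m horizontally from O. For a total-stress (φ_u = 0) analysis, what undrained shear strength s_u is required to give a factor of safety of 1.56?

FS = s_u·L_a·R / (W·d), so s_u = FS·W·d / (L_a·R).
s_u = 1.56·2449·5.14 / (23.80·14.6) = 19637.1 / 347.48 = 56.51 kPa

s_u = 56.5 kPa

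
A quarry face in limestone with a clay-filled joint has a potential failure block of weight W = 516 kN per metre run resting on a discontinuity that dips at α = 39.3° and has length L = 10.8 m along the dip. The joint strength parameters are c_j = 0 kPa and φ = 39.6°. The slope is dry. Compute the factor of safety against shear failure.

FS = 1.01

Resolving the block weight along and normal to the plane and applying the Mohr–Coulomb strength on the joint:
N' = W cosα = 516·cos39.3° = 399.3 kN/m
Driving force T = W sinα = 516·sin39.3° = 326.8 kN/m
Resisting force R = c_j·L + N'·tanφ = 0·10.8 + 399.3·tan39.6° = 0.0 + 330.3 = 330.3 kN/m
FS = R / T = 330.3 / 326.8 = 1.011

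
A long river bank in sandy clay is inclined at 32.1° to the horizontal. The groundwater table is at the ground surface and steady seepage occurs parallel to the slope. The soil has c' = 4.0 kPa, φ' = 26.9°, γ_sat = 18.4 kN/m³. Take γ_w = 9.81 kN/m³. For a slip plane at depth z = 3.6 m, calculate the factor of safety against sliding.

With seepage parallel to the slope and the water table at the surface, the effective normal stress on the slip plane uses the buoyant unit weight γ' = γ_sat − γ_w while the driving shear stress uses γ_sat:
FS = [c' + γ' z cos²β tanφ'] / [γ_sat z sinβ cosβ]
γ' = 18.4 − 9.81 = 8.59 kN/m³
Numerator = 4.0 + 8.59·3.6·cos²32.1°·tan26.9° = 4.0 + 8.59·3.6·0.7176·0.5073 = 15.258 kPa
Denominator = 18.4·3.6·sin32.1°·cos32.1° = 18.4·3.6·0.5314·0.8471 = 29.819 kPa
FS = 15.258 / 29.819 = 0.512

FS = 0.51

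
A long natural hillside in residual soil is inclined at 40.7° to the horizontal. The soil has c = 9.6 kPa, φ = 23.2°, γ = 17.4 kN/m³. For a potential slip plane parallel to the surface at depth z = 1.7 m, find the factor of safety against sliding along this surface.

For an infinite slope with a slip plane parallel to the surface (no pore pressure): FS = [c + γz cos²β tanφ] / [γz sinβ cosβ].
γz = 17.4·1.7 = 29.58 kN/m²
Numerator = 9.6 + 29.58·cos²40.7°·tan23.2° = 9.6 + 29.58·0.5748·0.4286 = 16.887 kPa
Denominator = 29.58·sin40.7°·cos40.7° = 29.58·0.6521·0.7581 = 14.624 kPa
FS = 16.887 / 14.624 = 1.155

FS = 1.15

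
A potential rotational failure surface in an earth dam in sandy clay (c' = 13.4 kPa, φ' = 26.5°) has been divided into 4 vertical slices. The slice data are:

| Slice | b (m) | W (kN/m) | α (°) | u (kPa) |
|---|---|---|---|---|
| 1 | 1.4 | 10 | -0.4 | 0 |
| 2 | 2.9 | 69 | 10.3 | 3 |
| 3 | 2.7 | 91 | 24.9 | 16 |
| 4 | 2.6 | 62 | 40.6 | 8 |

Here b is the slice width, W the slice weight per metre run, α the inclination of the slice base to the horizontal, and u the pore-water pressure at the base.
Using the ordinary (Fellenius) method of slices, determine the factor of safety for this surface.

Ordinary method of slices: FS = Σ[c'·Δl_i + (W_i cosα_i − u_i·Δl_i)·tanφ'] / Σ W_i sinα_i, with Δl_i = b_i / cosα_i.
Slice 1: Δl = 1.4/cos(-0.4°) = 1.400 m; N'_1 = 10·cos(-0.4°) − 0·1.400 = 10.0; c'Δl = 18.76; W sinα = -0.1
Slice 2: Δl = 2.9/cos10.3° = 2.947 m; N'_2 = 69·cos10.3° − 3·2.947 = 59.0; c'Δl = 39.50; W sinα = 12.3
Slice 3: Δl = 2.7/cos24.9° = 2.977 m; N'_3 = 91·cos24.9° − 16·2.977 = 34.9; c'Δl = 39.89; W sinα = 38.3
Slice 4: Δl = 2.6/cos40.6° = 3.424 m; N'_4 = 62·cos40.6° − 8·3.424 = 19.7; c'Δl = 45.89; W sinα = 40.3
Σc'Δl = 144.0 kN/m; ΣN' = 123.6 kN/m; ΣW sinα = 90.9 kN/m
Resisting = 144.0 + 123.6·tan26.5° = 144.0 + 61.6 = 205.7 kN/m
FS = 205.7 / 90.9 = 2.262

FS = 2.26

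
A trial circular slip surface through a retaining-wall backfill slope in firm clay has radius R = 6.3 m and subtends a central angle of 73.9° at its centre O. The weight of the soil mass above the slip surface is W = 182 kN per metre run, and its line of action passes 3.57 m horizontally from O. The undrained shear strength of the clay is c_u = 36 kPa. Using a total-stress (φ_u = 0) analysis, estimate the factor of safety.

FS = 2.84

Taking moments about the centre O, the resisting moment is provided by the undrained shear strength acting along the arc:
Arc length L_a = R·θ = 6.3·(73.9°·π/180) = 6.3·1.2898 = 8.13 m
M_R = c_u·L_a·R = 36·8.13·6.3 = 1842.9 kN·m/m
M_D = W·d = 182·3.57 = 649.7 kN·m/m
FS = M_R / M_D = 1842.9 / 649.7 = 2.836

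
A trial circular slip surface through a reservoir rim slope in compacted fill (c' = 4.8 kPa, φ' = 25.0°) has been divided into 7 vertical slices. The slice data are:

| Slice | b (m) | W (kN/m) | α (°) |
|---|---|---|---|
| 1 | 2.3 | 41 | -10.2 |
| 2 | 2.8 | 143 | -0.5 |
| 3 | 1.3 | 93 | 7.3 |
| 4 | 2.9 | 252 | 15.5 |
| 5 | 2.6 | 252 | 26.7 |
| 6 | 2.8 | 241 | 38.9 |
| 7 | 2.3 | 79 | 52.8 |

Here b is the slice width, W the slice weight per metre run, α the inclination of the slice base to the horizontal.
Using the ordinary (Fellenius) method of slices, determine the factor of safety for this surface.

Ordinary method of slices: FS = Σ[c'·Δl_i + (W_i cosα_i)·tanφ'] / Σ W_i sinα_i, with Δl_i = b_i / cosα_i.
Slice 1: Δl = 2.3/cos(-10.2°) = 2.337 m; N'_1 = 41·cos(-10.2°) = 40.4; c'Δl = 11.22; W sinα = -7.3
Slice 2: Δl = 2.8/cos(-0.5°) = 2.800 m; N'_2 = 143·cos(-0.5°) = 143.0; c'Δl = 13.44; W sinα = -1.2
Slice 3: Δl = 1.3/cos7.3° = 1.311 m; N'_3 = 93·cos7.3° = 92.2; c'Δl = 6.29; W sinα = 11.8
Slice 4: Δl = 2.9/cos15.5° = 3.009 m; N'_4 = 252·cos15.5° = 242.8; c'Δl = 14.45; W sinα = 67.3
Slice 5: Δl = 2.6/cos26.7° = 2.910 m; N'_5 = 252·cos26.7° = 225.1; c'Δl = 13.97; W sinα = 113.2
Slice 6: Δl = 2.8/cos38.9° = 3.598 m; N'_6 = 241·cos38.9° = 187.6; c'Δl = 17.27; W sinα = 151.3
Slice 7: Δl = 2.3/cos52.8° = 3.804 m; N'_7 = 79·cos52.8° = 47.8; c'Δl = 18.26; W sinα = 62.9
Σc'Δl = 94.9 kN/m; ΣN' = 978.9 kN/m; ΣW sinα = 398.1 kN/m
Resisting = 94.9 + 978.9·tan25.0° = 94.9 + 456.5 = 551.4 kN/m
FS = 551.4 / 398.1 = 1.385

FS = 1.38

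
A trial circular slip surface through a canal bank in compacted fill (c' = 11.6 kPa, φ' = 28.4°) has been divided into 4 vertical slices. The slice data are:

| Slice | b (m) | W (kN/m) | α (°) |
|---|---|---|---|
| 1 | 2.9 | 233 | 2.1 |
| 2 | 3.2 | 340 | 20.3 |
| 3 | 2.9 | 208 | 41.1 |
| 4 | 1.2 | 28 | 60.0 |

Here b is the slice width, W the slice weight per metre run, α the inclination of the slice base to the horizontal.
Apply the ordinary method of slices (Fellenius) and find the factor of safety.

Ordinary method of slices: FS = Σ[c'·Δl_i + (W_i cosα_i)·tanφ'] / Σ W_i sinα_i, with Δl_i = b_i / cosα_i.
Slice 1: Δl = 2.9/cos2.1° = 2.902 m; N'_1 = 233·cos2.1° = 232.8; c'Δl = 33.66; W sinα = 8.5
Slice 2: Δl = 3.2/cos20.3° = 3.412 m; N'_2 = 340·cos20.3° = 318.9; c'Δl = 39.58; W sinα = 118.0
Slice 3: Δl = 2.9/cos41.1° = 3.848 m; N'_3 = 208·cos41.1° = 156.7; c'Δl = 44.64; W sinα = 136.7
Slice 4: Δl = 1.2/cos60.0° = 2.400 m; N'_4 = 28·cos60.0° = 14.0; c'Δl = 27.84; W sinα = 24.2
Σc'Δl = 145.7 kN/m; ΣN' = 722.5 kN/m; ΣW sinα = 287.5 kN/m
Resisting = 145.7 + 722.5·tan28.4° = 145.7 + 390.6 = 536.4 kN/m
FS = 536.4 / 287.5 = 1.866

FS = 1.87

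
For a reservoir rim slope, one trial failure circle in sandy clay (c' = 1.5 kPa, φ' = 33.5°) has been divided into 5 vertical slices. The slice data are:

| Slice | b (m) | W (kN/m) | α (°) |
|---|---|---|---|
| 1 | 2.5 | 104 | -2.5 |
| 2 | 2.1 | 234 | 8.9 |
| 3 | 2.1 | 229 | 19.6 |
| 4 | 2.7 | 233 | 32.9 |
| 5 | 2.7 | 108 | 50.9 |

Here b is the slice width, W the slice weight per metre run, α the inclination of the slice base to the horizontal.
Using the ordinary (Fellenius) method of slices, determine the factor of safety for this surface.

Ordinary method of slices: FS = Σ[c'·Δl_i + (W_i cosα_i)·tanφ'] / Σ W_i sinα_i, with Δl_i = b_i / cosα_i.
Slice 1: Δl = 2.5/cos(-2.5°) = 2.502 m; N'_1 = 104·cos(-2.5°) = 103.9; c'Δl = 3.75; W sinα = -4.5
Slice 2: Δl = 2.1/cos8.9° = 2.126 m; N'_2 = 234·cos8.9° = 231.2; c'Δl = 3.19; W sinα = 36.2
Slice 3: Δl = 2.1/cos19.6° = 2.229 m; N'_3 = 229·cos19.6° = 215.7; c'Δl = 3.34; W sinα = 76.8
Slice 4: Δl = 2.7/cos32.9° = 3.216 m; N'_4 = 233·cos32.9° = 195.6; c'Δl = 4.82; W sinα = 126.6
Slice 5: Δl = 2.7/cos50.9° = 4.281 m; N'_5 = 108·cos50.9° = 68.1; c'Δl = 6.42; W sinα = 83.8
Σc'Δl = 21.5 kN/m; ΣN' = 814.6 kN/m; ΣW sinα = 318.9 kN/m
Resisting = 21.5 + 814.6·tan33.5° = 21.5 + 539.1 = 560.7 kN/m
FS = 560.7 / 318.9 = 1.758

FS = 1.76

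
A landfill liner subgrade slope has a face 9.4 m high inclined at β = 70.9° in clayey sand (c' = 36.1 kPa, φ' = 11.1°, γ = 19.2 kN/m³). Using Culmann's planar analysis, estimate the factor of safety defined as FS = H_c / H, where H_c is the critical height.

H_c = (4c'/γ) · sinβ cosφ' / [1 − cos(β − φ')]
    = (4·36.1/19.2) · sin70.9°·cos11.1° / [1 − cos59.8°]
    = 7.521 · 0.9273 / 0.4970 = 14.03 m
FS = H_c / H = 14.03 / 9.4 = 1.493

FS = 1.49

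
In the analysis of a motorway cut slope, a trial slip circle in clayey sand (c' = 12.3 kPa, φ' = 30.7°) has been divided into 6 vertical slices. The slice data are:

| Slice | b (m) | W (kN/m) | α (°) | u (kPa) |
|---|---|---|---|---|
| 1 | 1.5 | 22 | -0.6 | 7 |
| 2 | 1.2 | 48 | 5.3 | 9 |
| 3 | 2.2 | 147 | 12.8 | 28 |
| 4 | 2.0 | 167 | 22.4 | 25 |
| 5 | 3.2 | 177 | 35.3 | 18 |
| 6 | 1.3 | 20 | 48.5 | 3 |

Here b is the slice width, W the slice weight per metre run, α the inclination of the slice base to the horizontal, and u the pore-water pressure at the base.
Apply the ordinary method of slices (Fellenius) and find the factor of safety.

Ordinary method of slices: FS = Σ[c'·Δl_i + (W_i cosα_i − u_i·Δl_i)·tanφ'] / Σ W_i sinα_i, with Δl_i = b_i / cosα_i.
Slice 1: Δl = 1.5/cos(-0.6°) = 1.500 m; N'_1 = 22·cos(-0.6°) − 7·1.500 = 11.5; c'Δl = 18.45; W sinα = -0.2
Slice 2: Δl = 1.2/cos5.3° = 1.205 m; N'_2 = 48·cos5.3° − 9·1.205 = 36.9; c'Δl = 14.82; W sinα = 4.4
Slice 3: Δl = 2.2/cos12.8° = 2.256 m; N'_3 = 147·cos12.8° − 28·2.256 = 80.2; c'Δl = 27.75; W sinα = 32.6
Slice 4: Δl = 2.0/cos22.4° = 2.163 m; N'_4 = 167·cos22.4° − 25·2.163 = 100.3; c'Δl = 26.61; W sinα = 63.6
Slice 5: Δl = 3.2/cos35.3° = 3.921 m; N'_5 = 177·cos35.3° − 18·3.921 = 73.9; c'Δl = 48.23; W sinα = 102.3
Slice 6: Δl = 1.3/cos48.5° = 1.962 m; N'_6 = 20·cos48.5° − 3·1.962 = 7.4; c'Δl = 24.13; W sinα = 15.0
Σc'Δl = 160.0 kN/m; ΣN' = 310.2 kN/m; ΣW sinα = 217.7 kN/m
Resisting = 160.0 + 310.2·tan30.7° = 160.0 + 184.2 = 344.2 kN/m
FS = 344.2 / 217.7 = 1.581

FS = 1.58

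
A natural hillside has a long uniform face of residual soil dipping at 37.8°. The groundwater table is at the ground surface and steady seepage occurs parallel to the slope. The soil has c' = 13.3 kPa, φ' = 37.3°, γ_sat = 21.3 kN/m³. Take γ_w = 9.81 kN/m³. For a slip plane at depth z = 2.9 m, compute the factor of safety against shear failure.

With seepage parallel to the slope and the water table at the surface, the effective normal stress on the slip plane uses the buoyant unit weight γ' = γ_sat − γ_w while the driving shear stress uses γ_sat:
FS = [c' + γ' z cos²β tanφ'] / [γ_sat z sinβ cosβ]
γ' = 21.3 − 9.81 = 11.49 kN/m³
Numerator = 13.3 + 11.49·2.9·cos²37.8°·tan37.3° = 13.3 + 11.49·2.9·0.6243·0.7618 = 29.148 kPa
Denominator = 21.3·2.9·sin37.8°·cos37.8° = 21.3·2.9·0.6129·0.7902 = 29.915 kPa
FS = 29.148 / 29.915 = 0.974

FS = 0.97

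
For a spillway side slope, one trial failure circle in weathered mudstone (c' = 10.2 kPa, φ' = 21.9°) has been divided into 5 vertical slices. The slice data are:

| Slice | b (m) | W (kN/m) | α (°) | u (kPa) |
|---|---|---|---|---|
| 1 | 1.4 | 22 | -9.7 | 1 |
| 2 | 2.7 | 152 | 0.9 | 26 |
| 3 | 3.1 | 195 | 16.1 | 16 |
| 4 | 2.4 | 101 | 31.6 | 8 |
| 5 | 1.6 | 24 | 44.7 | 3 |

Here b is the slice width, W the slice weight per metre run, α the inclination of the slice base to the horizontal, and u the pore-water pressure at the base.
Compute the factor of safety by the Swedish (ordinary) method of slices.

FS = 2.06

Ordinary method of slices: FS = Σ[c'·Δl_i + (W_i cosα_i − u_i·Δl_i)·tanφ'] / Σ W_i sinα_i, with Δl_i = b_i / cosα_i.
Slice 1: Δl = 1.4/cos(-9.7°) = 1.420 m; N'_1 = 22·cos(-9.7°) − 1·1.420 = 20.3; c'Δl = 14.49; W sinα = -3.7
Slice 2: Δl = 2.7/cos0.9° = 2.700 m; N'_2 = 152·cos0.9° − 26·2.700 = 81.8; c'Δl = 27.54; W sinα = 2.4
Slice 3: Δl = 3.1/cos16.1° = 3.227 m; N'_3 = 195·cos16.1° − 16·3.227 = 135.7; c'Δl = 32.91; W sinα = 54.1
Slice 4: Δl = 2.4/cos31.6° = 2.818 m; N'_4 = 101·cos31.6° − 8·2.818 = 63.5; c'Δl = 28.74; W sinα = 52.9
Slice 5: Δl = 1.6/cos44.7° = 2.251 m; N'_5 = 24·cos44.7° − 3·2.251 = 10.3; c'Δl = 22.96; W sinα = 16.9
Σc'Δl = 126.6 kN/m; ΣN' = 311.6 kN/m; ΣW sinα = 122.6 kN/m
Resisting = 126.6 + 311.6·tan21.9° = 126.6 + 125.2 = 251.9 kN/m
FS = 251.9 / 122.6 = 2.055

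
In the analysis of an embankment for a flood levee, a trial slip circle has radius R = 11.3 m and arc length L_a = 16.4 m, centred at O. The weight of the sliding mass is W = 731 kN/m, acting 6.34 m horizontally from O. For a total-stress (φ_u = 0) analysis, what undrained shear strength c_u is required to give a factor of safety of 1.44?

FS = c_u·L_a·R / (W·d), so c_u = FS·W·d / (L_a·R).
c_u = 1.44·731·6.34 / (16.40·11.3) = 6673.7 / 185.32 = 36.01 kPa

c_u = 36.0 kPa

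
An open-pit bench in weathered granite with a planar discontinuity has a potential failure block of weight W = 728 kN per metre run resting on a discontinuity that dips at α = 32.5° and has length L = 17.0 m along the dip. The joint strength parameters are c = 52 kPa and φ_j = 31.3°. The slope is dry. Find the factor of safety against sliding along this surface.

Resolving the block weight along and normal to the plane and applying the Mohr–Coulomb strength on the joint:
N' = W cosα = 728·cos32.5° = 614.0 kN/m
Driving force T = W sinα = 728·sin32.5° = 391.2 kN/m
Resisting force R = c·L + N'·tanφ_j = 52·17.0 + 614.0·tan31.3° = 884.0 + 373.3 = 1257.3 kN/m
FS = R / T = 1257.3 / 391.2 = 3.214

FS = 3.21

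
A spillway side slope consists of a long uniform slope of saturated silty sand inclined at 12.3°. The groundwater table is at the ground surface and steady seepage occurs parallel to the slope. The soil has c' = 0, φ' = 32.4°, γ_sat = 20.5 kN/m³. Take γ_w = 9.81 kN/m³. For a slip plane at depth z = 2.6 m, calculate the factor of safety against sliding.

FS = 1.52

With seepage parallel to the slope and the water table at the surface, the effective normal stress on the slip plane uses the buoyant unit weight γ' = γ_sat − γ_w while the driving shear stress uses γ_sat:
FS = [c' + γ' z cos²β tanφ'] / [γ_sat z sinβ cosβ]
(For c' = 0 this reduces to FS = (γ'/γ_sat)·tanφ'/tanβ.)
γ' = 20.5 − 9.81 = 10.69 kN/m³
Numerator = 0.0 + 10.69·2.6·cos²12.3°·tan32.4° = 0.0 + 10.69·2.6·0.9546·0.6346 = 16.838 kPa
Denominator = 20.5·2.6·sin12.3°·cos12.3° = 20.5·2.6·0.2130·0.9770 = 11.094 kPa
FS = 16.838 / 11.094 = 1.518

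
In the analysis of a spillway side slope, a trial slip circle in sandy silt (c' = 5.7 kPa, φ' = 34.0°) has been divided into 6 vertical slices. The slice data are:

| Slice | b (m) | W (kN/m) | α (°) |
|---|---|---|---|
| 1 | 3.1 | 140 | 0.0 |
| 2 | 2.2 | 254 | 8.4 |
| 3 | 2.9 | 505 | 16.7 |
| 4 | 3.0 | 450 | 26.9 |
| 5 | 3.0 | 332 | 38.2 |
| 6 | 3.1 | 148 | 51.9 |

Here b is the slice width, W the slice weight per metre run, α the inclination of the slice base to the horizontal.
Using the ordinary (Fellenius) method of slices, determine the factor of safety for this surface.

FS = 1.72

Ordinary method of slices: FS = Σ[c'·Δl_i + (W_i cosα_i)·tanφ'] / Σ W_i sinα_i, with Δl_i = b_i / cosα_i.
Slice 1: Δl = 3.1/cos0.0° = 3.100 m; N'_1 = 140·cos0.0° = 140.0; c'Δl = 17.67; W sinα = 0.0
Slice 2: Δl = 2.2/cos8.4° = 2.224 m; N'_2 = 254·cos8.4° = 251.3; c'Δl = 12.68; W sinα = 37.1
Slice 3: Δl = 2.9/cos16.7° = 3.028 m; N'_3 = 505·cos16.7° = 483.7; c'Δl = 17.26; W sinα = 145.1
Slice 4: Δl = 3.0/cos26.9° = 3.364 m; N'_4 = 450·cos26.9° = 401.3; c'Δl = 19.17; W sinα = 203.6
Slice 5: Δl = 3.0/cos38.2° = 3.817 m; N'_5 = 332·cos38.2° = 260.9; c'Δl = 21.76; W sinα = 205.3
Slice 6: Δl = 3.1/cos51.9° = 5.024 m; N'_6 = 148·cos51.9° = 91.3; c'Δl = 28.64; W sinα = 116.5
Σc'Δl = 117.2 kN/m; ΣN' = 1628.5 kN/m; ΣW sinα = 707.6 kN/m
Resisting = 117.2 + 1628.5·tan34.0° = 117.2 + 1098.4 = 1215.6 kN/m
FS = 1215.6 / 707.6 = 1.718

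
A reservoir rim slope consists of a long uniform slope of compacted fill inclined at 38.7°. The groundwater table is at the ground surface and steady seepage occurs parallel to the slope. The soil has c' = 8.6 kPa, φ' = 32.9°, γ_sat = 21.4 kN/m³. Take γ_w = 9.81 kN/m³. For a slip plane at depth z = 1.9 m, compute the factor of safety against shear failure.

FS = 0.87

With seepage parallel to the slope and the water table at the surface, the effective normal stress on the slip plane uses the buoyant unit weight γ' = γ_sat − γ_w while the driving shear stress uses γ_sat:
FS = [c' + γ' z cos²β tanφ'] / [γ_sat z sinβ cosβ]
γ' = 21.4 − 9.81 = 11.59 kN/m³
Numerator = 8.6 + 11.59·1.9·cos²38.7°·tan32.9° = 8.6 + 11.59·1.9·0.6091·0.6469 = 17.277 kPa
Denominator = 21.4·1.9·sin38.7°·cos38.7° = 21.4·1.9·0.6252·0.7804 = 19.840 kPa
FS = 17.277 / 19.840 = 0.871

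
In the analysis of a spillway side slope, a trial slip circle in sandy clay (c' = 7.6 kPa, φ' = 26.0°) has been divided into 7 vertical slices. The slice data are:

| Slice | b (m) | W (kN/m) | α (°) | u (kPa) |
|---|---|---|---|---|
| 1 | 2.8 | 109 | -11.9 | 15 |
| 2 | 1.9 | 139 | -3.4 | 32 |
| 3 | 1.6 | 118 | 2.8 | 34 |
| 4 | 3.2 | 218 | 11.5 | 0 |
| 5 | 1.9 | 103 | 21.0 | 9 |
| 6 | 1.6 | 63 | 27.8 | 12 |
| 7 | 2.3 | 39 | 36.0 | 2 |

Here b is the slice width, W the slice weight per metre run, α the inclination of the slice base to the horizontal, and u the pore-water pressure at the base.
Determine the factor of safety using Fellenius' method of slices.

Ordinary method of slices: FS = Σ[c'·Δl_i + (W_i cosα_i − u_i·Δl_i)·tanφ'] / Σ W_i sinα_i, with Δl_i = b_i / cosα_i.
Slice 1: Δl = 2.8/cos(-11.9°) = 2.861 m; N'_1 = 109·cos(-11.9°) − 15·2.861 = 63.7; c'Δl = 21.75; W sinα = -22.5
Slice 2: Δl = 1.9/cos(-3.4°) = 1.903 m; N'_2 = 139·cos(-3.4°) − 32·1.903 = 77.8; c'Δl = 14.47; W sinα = -8.2
Slice 3: Δl = 1.6/cos2.8° = 1.602 m; N'_3 = 118·cos2.8° − 34·1.602 = 63.4; c'Δl = 12.17; W sinα = 5.8
Slice 4: Δl = 3.2/cos11.5° = 3.266 m; N'_4 = 218·cos11.5° − 0·3.266 = 213.6; c'Δl = 24.82; W sinα = 43.5
Slice 5: Δl = 1.9/cos21.0° = 2.035 m; N'_5 = 103·cos21.0° − 9·2.035 = 77.8; c'Δl = 15.47; W sinα = 36.9
Slice 6: Δl = 1.6/cos27.8° = 1.809 m; N'_6 = 63·cos27.8° − 12·1.809 = 34.0; c'Δl = 13.75; W sinα = 29.4
Slice 7: Δl = 2.3/cos36.0° = 2.843 m; N'_7 = 39·cos36.0° − 2·2.843 = 25.9; c'Δl = 21.61; W sinα = 22.9
Σc'Δl = 124.0 kN/m; ΣN' = 556.3 kN/m; ΣW sinα = 107.7 kN/m
Resisting = 124.0 + 556.3·tan26.0° = 124.0 + 271.3 = 395.4 kN/m
FS = 395.4 / 107.7 = 3.670

FS = 3.67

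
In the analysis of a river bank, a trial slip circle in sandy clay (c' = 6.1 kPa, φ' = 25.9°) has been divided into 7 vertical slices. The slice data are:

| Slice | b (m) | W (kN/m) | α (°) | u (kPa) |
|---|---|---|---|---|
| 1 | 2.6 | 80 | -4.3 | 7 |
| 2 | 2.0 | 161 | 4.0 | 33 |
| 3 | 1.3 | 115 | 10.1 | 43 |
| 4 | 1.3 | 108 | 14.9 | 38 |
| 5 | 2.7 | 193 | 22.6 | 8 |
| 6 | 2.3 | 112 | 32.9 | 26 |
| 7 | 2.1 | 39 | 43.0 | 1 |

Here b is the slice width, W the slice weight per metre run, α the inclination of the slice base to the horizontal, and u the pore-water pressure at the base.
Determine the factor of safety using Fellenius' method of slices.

FS = 1.51

Ordinary method of slices: FS = Σ[c'·Δl_i + (W_i cosα_i − u_i·Δl_i)·tanφ'] / Σ W_i sinα_i, with Δl_i = b_i / cosα_i.
Slice 1: Δl = 2.6/cos(-4.3°) = 2.607 m; N'_1 = 80·cos(-4.3°) − 7·2.607 = 61.5; c'Δl = 15.90; W sinα = -6.0
Slice 2: Δl = 2.0/cos4.0° = 2.005 m; N'_2 = 161·cos4.0° − 33·2.005 = 94.4; c'Δl = 12.23; W sinα = 11.2
Slice 3: Δl = 1.3/cos10.1° = 1.320 m; N'_3 = 115·cos10.1° − 43·1.320 = 56.4; c'Δl = 8.05; W sinα = 20.2
Slice 4: Δl = 1.3/cos14.9° = 1.345 m; N'_4 = 108·cos14.9° − 38·1.345 = 53.2; c'Δl = 8.21; W sinα = 27.8
Slice 5: Δl = 2.7/cos22.6° = 2.925 m; N'_5 = 193·cos22.6° − 8·2.925 = 154.8; c'Δl = 17.84; W sinα = 74.2
Slice 6: Δl = 2.3/cos32.9° = 2.739 m; N'_6 = 112·cos32.9° − 26·2.739 = 22.8; c'Δl = 16.71; W sinα = 60.8
Slice 7: Δl = 2.1/cos43.0° = 2.871 m; N'_7 = 39·cos43.0° − 1·2.871 = 25.7; c'Δl = 17.52; W sinα = 26.6
Σc'Δl = 96.5 kN/m; ΣN' = 468.9 kN/m; ΣW sinα = 214.8 kN/m
Resisting = 96.5 + 468.9·tan25.9° = 96.5 + 227.7 = 324.1 kN/m
FS = 324.1 / 214.8 = 1.509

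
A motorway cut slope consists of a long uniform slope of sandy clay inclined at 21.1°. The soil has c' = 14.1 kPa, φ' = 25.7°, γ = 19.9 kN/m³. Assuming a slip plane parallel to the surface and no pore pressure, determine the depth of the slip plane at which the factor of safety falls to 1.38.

Setting FS = 1.38 in FS = [c' + γz cos²β tanφ'] / [γz sinβ cosβ] and solving for z:
z = c' / [γ cosβ (FS·sinβ − cosβ·tanφ')]
  = 14.1 / [19.9·cos21.1°·(1.38·sin21.1° − cos21.1°·tan25.7°)]
  = 14.1 / [19.9·0.9330·(1.38·0.3600 − 0.9330·0.4813)]
  = 14.1 / 0.8874 = 15.890 m

z = 15.89 m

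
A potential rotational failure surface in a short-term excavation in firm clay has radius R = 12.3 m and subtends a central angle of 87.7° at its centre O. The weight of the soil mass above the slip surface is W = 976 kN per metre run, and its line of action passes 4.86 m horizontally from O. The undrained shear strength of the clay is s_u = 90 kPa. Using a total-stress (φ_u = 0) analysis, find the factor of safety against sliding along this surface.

Taking moments about the centre O, the resisting moment is provided by the undrained shear strength acting along the arc:
Arc length L_a = R·θ = 12.3·(87.7°·π/180) = 12.3·1.5307 = 18.83 m
M_R = s_u·L_a·R = 90·18.83·12.3 = 20841.5 kN·m/m
M_D = W·d = 976·4.86 = 4743.4 kN·m/m
FS = M_R / M_D = 20841.5 / 4743.4 = 4.394

FS = 4.39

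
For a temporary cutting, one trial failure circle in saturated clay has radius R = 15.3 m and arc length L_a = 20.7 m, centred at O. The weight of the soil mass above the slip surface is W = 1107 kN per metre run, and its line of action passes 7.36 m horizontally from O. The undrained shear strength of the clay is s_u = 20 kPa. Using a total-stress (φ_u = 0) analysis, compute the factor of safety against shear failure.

Taking moments about the centre O, the resisting moment is provided by the undrained shear strength acting along the arc:
M_R = s_u·L_a·R = 20·20.70·15.3 = 6334.2 kN·m/m
M_D = W·d = 1107·7.36 = 8147.5 kN·m/m
FS = M_R / M_D = 6334.2 / 8147.5 = 0.777

FS = 0.78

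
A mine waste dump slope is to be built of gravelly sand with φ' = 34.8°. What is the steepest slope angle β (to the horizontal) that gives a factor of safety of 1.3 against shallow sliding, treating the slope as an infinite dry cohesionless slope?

β = 28.1°

For an infinite dry cohesionless slope FS = tanφ'/tanβ, so tanβ = tanφ' / FS.
tanβ = tan34.8° / 1.3 = 0.6950 / 1.3 = 0.5346
β = arctan(0.5346) = 28.13°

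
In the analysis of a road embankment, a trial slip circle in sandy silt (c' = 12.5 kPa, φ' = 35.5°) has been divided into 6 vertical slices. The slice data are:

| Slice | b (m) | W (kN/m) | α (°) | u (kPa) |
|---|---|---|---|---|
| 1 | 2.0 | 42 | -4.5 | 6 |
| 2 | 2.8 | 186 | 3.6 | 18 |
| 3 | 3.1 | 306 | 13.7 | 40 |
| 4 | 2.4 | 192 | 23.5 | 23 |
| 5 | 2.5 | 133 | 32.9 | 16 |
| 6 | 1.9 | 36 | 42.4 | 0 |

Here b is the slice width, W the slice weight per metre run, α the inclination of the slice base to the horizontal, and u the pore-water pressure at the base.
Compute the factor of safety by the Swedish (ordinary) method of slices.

FS = 2.32

Ordinary method of slices: FS = Σ[c'·Δl_i + (W_i cosα_i − u_i·Δl_i)·tanφ'] / Σ W_i sinα_i, with Δl_i = b_i / cosα_i.
Slice 1: Δl = 2.0/cos(-4.5°) = 2.006 m; N'_1 = 42·cos(-4.5°) − 6·2.006 = 29.8; c'Δl = 25.08; W sinα = -3.3
Slice 2: Δl = 2.8/cos3.6° = 2.806 m; N'_2 = 186·cos3.6° − 18·2.806 = 135.1; c'Δl = 35.07; W sinα = 11.7
Slice 3: Δl = 3.1/cos13.7° = 3.191 m; N'_3 = 306·cos13.7° − 40·3.191 = 169.7; c'Δl = 39.88; W sinα = 72.5
Slice 4: Δl = 2.4/cos23.5° = 2.617 m; N'_4 = 192·cos23.5° − 23·2.617 = 115.9; c'Δl = 32.71; W sinα = 76.6
Slice 5: Δl = 2.5/cos32.9° = 2.978 m; N'_5 = 133·cos32.9° − 16·2.978 = 64.0; c'Δl = 37.22; W sinα = 72.2
Slice 6: Δl = 1.9/cos42.4° = 2.573 m; N'_6 = 36·cos42.4° − 0·2.573 = 26.6; c'Δl = 32.16; W sinα = 24.3
Σc'Δl = 202.1 kN/m; ΣN' = 541.1 kN/m; ΣW sinα = 253.9 kN/m
Resisting = 202.1 + 541.1·tan35.5° = 202.1 + 386.0 = 588.1 kN/m
FS = 588.1 / 253.9 = 2.316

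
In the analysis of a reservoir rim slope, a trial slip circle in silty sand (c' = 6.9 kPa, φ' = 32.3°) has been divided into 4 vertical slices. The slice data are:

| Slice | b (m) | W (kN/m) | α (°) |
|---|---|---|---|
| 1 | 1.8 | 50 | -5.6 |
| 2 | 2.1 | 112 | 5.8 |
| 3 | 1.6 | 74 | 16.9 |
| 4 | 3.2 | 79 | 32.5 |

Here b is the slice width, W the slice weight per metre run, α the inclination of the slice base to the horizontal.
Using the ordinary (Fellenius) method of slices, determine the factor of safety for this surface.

FS = 3.60

Ordinary method of slices: FS = Σ[c'·Δl_i + (W_i cosα_i)·tanφ'] / Σ W_i sinα_i, with Δl_i = b_i / cosα_i.
Slice 1: Δl = 1.8/cos(-5.6°) = 1.809 m; N'_1 = 50·cos(-5.6°) = 49.8; c'Δl = 12.48; W sinα = -4.9
Slice 2: Δl = 2.1/cos5.8° = 2.111 m; N'_2 = 112·cos5.8° = 111.4; c'Δl = 14.56; W sinα = 11.3
Slice 3: Δl = 1.6/cos16.9° = 1.672 m; N'_3 = 74·cos16.9° = 70.8; c'Δl = 11.54; W sinα = 21.5
Slice 4: Δl = 3.2/cos32.5° = 3.794 m; N'_4 = 79·cos32.5° = 66.6; c'Δl = 26.18; W sinα = 42.4
Σc'Δl = 64.8 kN/m; ΣN' = 298.6 kN/m; ΣW sinα = 70.4 kN/m
Resisting = 64.8 + 298.6·tan32.3° = 64.8 + 188.8 = 253.5 kN/m
FS = 253.5 / 70.4 = 3.602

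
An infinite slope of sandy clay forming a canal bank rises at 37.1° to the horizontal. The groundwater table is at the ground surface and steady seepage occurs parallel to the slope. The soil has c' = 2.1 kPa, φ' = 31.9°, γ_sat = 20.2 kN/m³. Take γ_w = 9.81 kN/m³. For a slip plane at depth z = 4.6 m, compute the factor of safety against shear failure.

With seepage parallel to the slope and the water table at the surface, the effective normal stress on the slip plane uses the buoyant unit weight γ' = γ_sat − γ_w while the driving shear stress uses γ_sat:
FS = [c' + γ' z cos²β tanφ'] / [γ_sat z sinβ cosβ]
γ' = 20.2 − 9.81 = 10.39 kN/m³
Numerator = 2.1 + 10.39·4.6·cos²37.1°·tan31.9° = 2.1 + 10.39·4.6·0.6361·0.6224 = 21.025 kPa
Denominator = 20.2·4.6·sin37.1°·cos37.1° = 20.2·4.6·0.6032·0.7976 = 44.705 kPa
FS = 21.025 / 44.705 = 0.470

FS = 0.47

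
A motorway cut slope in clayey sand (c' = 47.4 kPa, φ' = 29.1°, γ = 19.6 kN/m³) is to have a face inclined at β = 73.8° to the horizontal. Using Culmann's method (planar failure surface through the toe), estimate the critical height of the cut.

H_c = 28.07 m

Culmann's analysis gives the critical failure plane at α_cr = (β + φ')/2 = (73.8 + 29.1)/2 = 51.5°, and the critical height
H_c = (4c'/γ) · sinβ cosφ' / [1 − cos(β − φ')]
    = (4·47.4/19.6) · sin73.8°·cos29.1° / [1 − cos(44.7°)]
    = 9.673 · 0.9603·0.8738 / [1 − 0.7108]
    = 9.673 · 0.8391 / 0.2892
    = 28.07 m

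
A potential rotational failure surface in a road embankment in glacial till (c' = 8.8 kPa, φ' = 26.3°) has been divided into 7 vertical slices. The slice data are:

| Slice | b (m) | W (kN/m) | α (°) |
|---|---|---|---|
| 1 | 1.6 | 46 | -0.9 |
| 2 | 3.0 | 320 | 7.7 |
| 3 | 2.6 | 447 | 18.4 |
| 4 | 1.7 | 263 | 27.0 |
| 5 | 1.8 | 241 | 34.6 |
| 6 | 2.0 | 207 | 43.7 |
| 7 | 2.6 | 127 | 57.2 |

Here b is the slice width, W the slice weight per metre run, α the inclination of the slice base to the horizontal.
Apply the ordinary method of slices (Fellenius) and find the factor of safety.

Ordinary method of slices: FS = Σ[c'·Δl_i + (W_i cosα_i)·tanφ'] / Σ W_i sinα_i, with Δl_i = b_i / cosα_i.
Slice 1: Δl = 1.6/cos(-0.9°) = 1.600 m; N'_1 = 46·cos(-0.9°) = 46.0; c'Δl = 14.08; W sinα = -0.7
Slice 2: Δl = 3.0/cos7.7° = 3.027 m; N'_2 = 320·cos7.7° = 317.1; c'Δl = 26.64; W sinα = 42.9
Slice 3: Δl = 2.6/cos18.4° = 2.740 m; N'_3 = 447·cos18.4° = 424.1; c'Δl = 24.11; W sinα = 141.1
Slice 4: Δl = 1.7/cos27.0° = 1.908 m; N'_4 = 263·cos27.0° = 234.3; c'Δl = 16.79; W sinα = 119.4
Slice 5: Δl = 1.8/cos34.6° = 2.187 m; N'_5 = 241·cos34.6° = 198.4; c'Δl = 19.24; W sinα = 136.9
Slice 6: Δl = 2.0/cos43.7° = 2.766 m; N'_6 = 207·cos43.7° = 149.7; c'Δl = 24.34; W sinα = 143.0
Slice 7: Δl = 2.6/cos57.2° = 4.800 m; N'_7 = 127·cos57.2° = 68.8; c'Δl = 42.24; W sinα = 106.8
Σc'Δl = 167.4 kN/m; ΣN' = 1438.4 kN/m; ΣW sinα = 689.3 kN/m
Resisting = 167.4 + 1438.4·tan26.3° = 167.4 + 710.9 = 878.4 kN/m
FS = 878.4 / 689.3 = 1.274

FS = 1.27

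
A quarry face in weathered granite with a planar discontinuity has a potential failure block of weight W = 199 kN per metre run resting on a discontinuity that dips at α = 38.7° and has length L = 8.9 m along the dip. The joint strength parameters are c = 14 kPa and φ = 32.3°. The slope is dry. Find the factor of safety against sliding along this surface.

FS = 1.79

Resolving the block weight along and normal to the plane and applying the Mohr–Coulomb strength on the joint:
N' = W cosα = 199·cos38.7° = 155.3 kN/m
Driving force T = W sinα = 199·sin38.7° = 124.4 kN/m
Resisting force R = c·L + N'·tanφ = 14·8.9 + 155.3·tan32.3° = 124.6 + 98.2 = 222.8 kN/m
FS = R / T = 222.8 / 124.4 = 1.791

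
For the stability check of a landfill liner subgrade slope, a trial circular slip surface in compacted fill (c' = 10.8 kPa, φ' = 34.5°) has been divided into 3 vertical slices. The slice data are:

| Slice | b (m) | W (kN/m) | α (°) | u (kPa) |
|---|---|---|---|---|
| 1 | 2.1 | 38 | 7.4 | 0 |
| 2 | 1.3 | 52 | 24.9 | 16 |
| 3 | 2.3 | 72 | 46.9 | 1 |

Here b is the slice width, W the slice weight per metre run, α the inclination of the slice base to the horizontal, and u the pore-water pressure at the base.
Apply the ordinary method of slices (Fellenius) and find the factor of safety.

Ordinary method of slices: FS = Σ[c'·Δl_i + (W_i cosα_i − u_i·Δl_i)·tanφ'] / Σ W_i sinα_i, with Δl_i = b_i / cosα_i.
Slice 1: Δl = 2.1/cos7.4° = 2.118 m; N'_1 = 38·cos7.4° − 0·2.118 = 37.7; c'Δl = 22.87; W sinα = 4.9
Slice 2: Δl = 1.3/cos24.9° = 1.433 m; N'_2 = 52·cos24.9° − 16·1.433 = 24.2; c'Δl = 15.48; W sinα = 21.9
Slice 3: Δl = 2.3/cos46.9° = 3.366 m; N'_3 = 72·cos46.9° − 1·3.366 = 45.8; c'Δl = 36.35; W sinα = 52.6
Σc'Δl = 74.7 kN/m; ΣN' = 107.7 kN/m; ΣW sinα = 79.4 kN/m
Resisting = 74.7 + 107.7·tan34.5° = 74.7 + 74.1 = 148.8 kN/m
FS = 148.8 / 79.4 = 1.874

FS = 1.87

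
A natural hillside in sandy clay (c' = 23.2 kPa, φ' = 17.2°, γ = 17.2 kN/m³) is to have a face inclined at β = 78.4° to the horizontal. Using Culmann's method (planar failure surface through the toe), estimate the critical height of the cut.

H_c = 9.74 m

Culmann's analysis gives the critical failure plane at α_cr = (β + φ')/2 = (78.4 + 17.2)/2 = 47.8°, and the critical height
H_c = (4c'/γ) · sinβ cosφ' / [1 − cos(β − φ')]
    = (4·23.2/17.2) · sin78.4°·cos17.2° / [1 − cos(61.2°)]
    = 5.395 · 0.9796·0.9553 / [1 − 0.4818]
    = 5.395 · 0.9358 / 0.5182
    = 9.74 m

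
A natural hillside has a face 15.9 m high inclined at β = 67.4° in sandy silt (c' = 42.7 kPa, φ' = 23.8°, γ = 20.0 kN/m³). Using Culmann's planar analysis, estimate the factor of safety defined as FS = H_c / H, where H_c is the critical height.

H_c = (4c'/γ) · sinβ cosφ' / [1 − cos(β − φ')]
    = (4·42.7/20.0) · sin67.4°·cos23.8° / [1 − cos43.6°]
    = 8.540 · 0.8447 / 0.2758 = 26.15 m
FS = H_c / H = 26.15 / 15.9 = 1.645

FS = 1.64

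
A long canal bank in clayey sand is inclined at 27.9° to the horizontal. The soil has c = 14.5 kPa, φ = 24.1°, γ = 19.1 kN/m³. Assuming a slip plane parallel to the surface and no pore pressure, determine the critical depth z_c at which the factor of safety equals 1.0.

Setting FS = 1.00 in FS = [c + γz cos²β tanφ] / [γz sinβ cosβ] and solving for z:
z = c / [γ cosβ (FS·sinβ − cosβ·tanφ)]
  = 14.5 / [19.1·cos27.9°·(1.00·sin27.9° − cos27.9°·tan24.1°)]
  = 14.5 / [19.1·0.8838·(1.00·0.4679 − 0.8838·0.4473)]
  = 14.5 / 1.2255 = 11.832 m

z_c = 11.83 m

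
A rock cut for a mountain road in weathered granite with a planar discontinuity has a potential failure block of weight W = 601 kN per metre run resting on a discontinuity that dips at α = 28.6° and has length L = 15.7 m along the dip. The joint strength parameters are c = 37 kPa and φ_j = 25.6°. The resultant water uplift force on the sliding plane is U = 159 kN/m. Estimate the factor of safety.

Resolving the block weight along and normal to the plane and applying the Mohr–Coulomb strength on the joint:
N' = W cosα − U = 601·cos28.6° − 159 = 368.7 kN/m
Driving force T = W sinα = 601·sin28.6° = 287.7 kN/m
Resisting force R = c·L + N'·tanφ_j = 37·15.7 + 368.7·tan25.6° = 580.9 + 176.6 = 757.5 kN/m
FS = R / T = 757.5 / 287.7 = 2.633

FS = 2.63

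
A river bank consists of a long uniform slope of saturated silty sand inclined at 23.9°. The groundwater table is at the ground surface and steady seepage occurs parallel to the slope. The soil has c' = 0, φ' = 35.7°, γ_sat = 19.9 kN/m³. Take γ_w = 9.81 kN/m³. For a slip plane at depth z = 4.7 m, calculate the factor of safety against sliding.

With seepage parallel to the slope and the water table at the surface, the effective normal stress on the slip plane uses the buoyant unit weight γ' = γ_sat − γ_w while the driving shear stress uses γ_sat:
FS = [c' + γ' z cos²β tanφ'] / [γ_sat z sinβ cosβ]
(For c' = 0 this reduces to FS = (γ'/γ_sat)·tanφ'/tanβ.)
γ' = 19.9 − 9.81 = 10.09 kN/m³
Numerator = 0.0 + 10.09·4.7·cos²23.9°·tan35.7° = 0.0 + 10.09·4.7·0.8359·0.7186 = 28.484 kPa
Denominator = 19.9·4.7·sin23.9°·cos23.9° = 19.9·4.7·0.4051·0.9143 = 34.644 kPa
FS = 28.484 / 34.644 = 0.822

FS = 0.82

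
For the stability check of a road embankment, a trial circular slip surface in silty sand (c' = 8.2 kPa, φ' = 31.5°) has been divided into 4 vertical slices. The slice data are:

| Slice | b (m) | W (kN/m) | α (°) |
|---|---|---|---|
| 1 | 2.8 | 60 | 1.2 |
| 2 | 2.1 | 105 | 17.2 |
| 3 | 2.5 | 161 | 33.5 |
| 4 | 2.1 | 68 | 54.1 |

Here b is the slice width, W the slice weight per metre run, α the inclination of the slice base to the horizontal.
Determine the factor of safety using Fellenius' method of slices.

FS = 1.70

Ordinary method of slices: FS = Σ[c'·Δl_i + (W_i cosα_i)·tanφ'] / Σ W_i sinα_i, with Δl_i = b_i / cosα_i.
Slice 1: Δl = 2.8/cos1.2° = 2.801 m; N'_1 = 60·cos1.2° = 60.0; c'Δl = 22.97; W sinα = 1.3
Slice 2: Δl = 2.1/cos17.2° = 2.198 m; N'_2 = 105·cos17.2° = 100.3; c'Δl = 18.03; W sinα = 31.0
Slice 3: Δl = 2.5/cos33.5° = 2.998 m; N'_3 = 161·cos33.5° = 134.3; c'Δl = 24.58; W sinα = 88.9
Slice 4: Δl = 2.1/cos54.1° = 3.581 m; N'_4 = 68·cos54.1° = 39.9; c'Δl = 29.37; W sinα = 55.1
Σc'Δl = 94.9 kN/m; ΣN' = 334.4 kN/m; ΣW sinα = 176.3 kN/m
Resisting = 94.9 + 334.4·tan31.5° = 94.9 + 204.9 = 299.9 kN/m
FS = 299.9 / 176.3 = 1.701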